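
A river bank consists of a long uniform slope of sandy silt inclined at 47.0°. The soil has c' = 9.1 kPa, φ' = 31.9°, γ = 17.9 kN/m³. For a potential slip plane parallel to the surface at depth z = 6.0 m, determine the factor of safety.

For an infinite slope with a slip plane parallel to the surface (no pore pressure): FS = [c' + γz cos²β tanφ'] / [γz sinβ cosβ].
γz = 17.9·6.0 = 107.40 kN/m²
Numerator = 9.1 + 107.40·cos²47.0°·tan31.9° = 9.1 + 107.40·0.4651·0.6224 = 40.194 kPa
Denominator = 107.40·sin47.0°·cos47.0° = 107.40·0.7314·0.6820 = 53.569 kPa
FS = 40.194 / 53.569 = 0.750

FS = 0.75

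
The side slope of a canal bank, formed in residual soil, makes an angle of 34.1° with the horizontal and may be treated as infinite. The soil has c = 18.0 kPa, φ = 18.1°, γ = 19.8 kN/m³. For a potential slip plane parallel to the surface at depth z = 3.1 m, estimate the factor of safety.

For an infinite slope with a slip plane parallel to the surface (no pore pressure): FS = [c + γz cos²β tanφ] / [γz sinβ cosβ].
γz = 19.8·3.1 = 61.38 kN/m²
Numerator = 18.0 + 61.38·cos²34.1°·tan18.1° = 18.0 + 61.38·0.6857·0.3269 = 31.756 kPa
Denominator = 61.38·sin34.1°·cos34.1° = 61.38·0.5606·0.8281 = 28.495 kPa
FS = 31.756 / 28.495 = 1.114

FS = 1.11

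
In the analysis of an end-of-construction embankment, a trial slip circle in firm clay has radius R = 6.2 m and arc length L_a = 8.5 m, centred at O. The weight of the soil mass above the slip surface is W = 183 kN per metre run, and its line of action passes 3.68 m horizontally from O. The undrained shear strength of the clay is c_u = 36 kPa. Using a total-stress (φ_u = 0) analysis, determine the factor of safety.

FS = 2.82

Taking moments about the centre O, the resisting moment is provided by the undrained shear strength acting along the arc:
M_R = c_u·L_a·R = 36·8.50·6.2 = 1897.2 kN·m/m
M_D = W·d = 183·3.68 = 673.4 kN·m/m
FS = M_R / M_D = 1897.2 / 673.4 = 2.817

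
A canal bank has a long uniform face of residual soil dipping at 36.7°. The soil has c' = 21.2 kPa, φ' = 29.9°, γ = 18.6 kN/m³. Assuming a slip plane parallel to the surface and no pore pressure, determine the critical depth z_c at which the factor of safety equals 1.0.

Setting FS = 1.00 in FS = [c' + γz cos²β tanφ'] / [γz sinβ cosβ] and solving for z:
z = c' / [γ cosβ (FS·sinβ − cosβ·tanφ')]
  = 21.2 / [18.6·cos36.7°·(1.00·sin36.7° − cos36.7°·tan29.9°)]
  = 21.2 / [18.6·0.8018·(1.00·0.5976 − 0.8018·0.5750)]
  = 21.2 / 2.0369 = 10.408 m

z_c = 10.41 m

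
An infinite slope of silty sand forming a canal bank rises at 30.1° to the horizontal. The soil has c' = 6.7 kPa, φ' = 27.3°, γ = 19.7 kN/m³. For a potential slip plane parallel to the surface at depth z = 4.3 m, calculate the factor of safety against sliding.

FS = 1.07

For an infinite slope with a slip plane parallel to the surface (no pore pressure): FS = [c' + γz cos²β tanφ'] / [γz sinβ cosβ].
γz = 19.7·4.3 = 84.71 kN/m²
Numerator = 6.7 + 84.71·cos²30.1°·tan27.3° = 6.7 + 84.71·0.7485·0.5161 = 39.425 kPa
Denominator = 84.71·sin30.1°·cos30.1° = 84.71·0.5015·0.8652 = 36.754 kPa
FS = 39.425 / 36.754 = 1.073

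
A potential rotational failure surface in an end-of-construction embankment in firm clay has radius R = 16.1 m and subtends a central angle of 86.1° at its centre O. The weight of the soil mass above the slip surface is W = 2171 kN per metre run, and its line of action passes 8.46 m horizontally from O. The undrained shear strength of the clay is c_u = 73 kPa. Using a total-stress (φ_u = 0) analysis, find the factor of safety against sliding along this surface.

Taking moments about the centre O, the resisting moment is provided by the undrained shear strength acting along the arc:
Arc length L_a = R·θ = 16.1·(86.1°·π/180) = 16.1·1.5027 = 24.19 m
M_R = c_u·L_a·R = 73·24.19·16.1 = 28435.1 kN·m/m
M_D = W·d = 2171·8.46 = 18366.7 kN·m/m
FS = M_R / M_D = 28435.1 / 18366.7 = 1.548

FS = 1.55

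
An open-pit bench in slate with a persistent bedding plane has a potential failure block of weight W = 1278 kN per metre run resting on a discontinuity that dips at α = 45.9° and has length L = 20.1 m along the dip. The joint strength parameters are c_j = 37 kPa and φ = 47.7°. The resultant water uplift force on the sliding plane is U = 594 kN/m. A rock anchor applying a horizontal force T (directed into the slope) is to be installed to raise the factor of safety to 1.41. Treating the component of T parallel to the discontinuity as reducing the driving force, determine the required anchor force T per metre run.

T = 128 kN/m

Resolving forces along and normal to the sliding plane, with the horizontal anchor force T adding T·sinα to the effective normal force and T·cosα acting up the plane against the driving force:
FS = [c_jL + (W cosα − U + T sinα) tanφ] / [W sinα − T cosα]
Without the anchor: N' = 295.4 kN/m, driving T_d = 917.8 kN/m, resisting R = 37·20.1 + 295.4·tan47.7° = 1068.3 kN/m, FS = 1.16.
Setting FS = 1.41 and solving for T:
1.41·(917.8 − T cos45.9°) = 1068.3 + T sin45.9°·tan47.7°
T·(sin45.9°·tan47.7° + 1.41·cos45.9°) = 1.41·917.8 − 1068.3
T·(0.7181·1.0990 + 1.41·0.6959) = 1294.0 − 1068.3 = 225.7
T·1.7704 = 225.7
T = 127.5 kN/m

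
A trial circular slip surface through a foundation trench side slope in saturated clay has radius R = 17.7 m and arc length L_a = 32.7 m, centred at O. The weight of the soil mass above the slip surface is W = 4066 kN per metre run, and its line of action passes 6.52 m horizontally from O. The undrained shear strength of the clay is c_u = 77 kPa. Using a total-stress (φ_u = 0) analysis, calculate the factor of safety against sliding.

Taking moments about the centre O, the resisting moment is provided by the undrained shear strength acting along the arc:
M_R = c_u·L_a·R = 77·32.70·17.7 = 44566.8 kN·m/m
M_D = W·d = 4066·6.52 = 26510.3 kN·m/m
FS = M_R / M_D = 44566.8 / 26510.3 = 1.681

FS = 1.68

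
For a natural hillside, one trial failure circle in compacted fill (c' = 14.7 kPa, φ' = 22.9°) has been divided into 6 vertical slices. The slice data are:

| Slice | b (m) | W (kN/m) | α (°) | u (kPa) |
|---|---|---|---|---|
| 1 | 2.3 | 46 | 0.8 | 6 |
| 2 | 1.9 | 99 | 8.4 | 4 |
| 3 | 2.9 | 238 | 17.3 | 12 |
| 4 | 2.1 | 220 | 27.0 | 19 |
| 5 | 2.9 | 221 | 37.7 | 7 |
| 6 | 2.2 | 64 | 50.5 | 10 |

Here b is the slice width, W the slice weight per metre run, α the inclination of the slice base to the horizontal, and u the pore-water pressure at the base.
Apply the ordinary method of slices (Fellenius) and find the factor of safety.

FS = 1.37

Ordinary method of slices: FS = Σ[c'·Δl_i + (W_i cosα_i − u_i·Δl_i)·tanφ'] / Σ W_i sinα_i, with Δl_i = b_i / cosα_i.
Slice 1: Δl = 2.3/cos0.8° = 2.300 m; N'_1 = 46·cos0.8° − 6·2.300 = 32.2; c'Δl = 33.81; W sinα = 0.6
Slice 2: Δl = 1.9/cos8.4° = 1.921 m; N'_2 = 99·cos8.4° − 4·1.921 = 90.3; c'Δl = 28.23; W sinα = 14.5
Slice 3: Δl = 2.9/cos17.3° = 3.037 m; N'_3 = 238·cos17.3° − 12·3.037 = 190.8; c'Δl = 44.65; W sinα = 70.8
Slice 4: Δl = 2.1/cos27.0° = 2.357 m; N'_4 = 220·cos27.0° − 19·2.357 = 151.2; c'Δl = 34.65; W sinα = 99.9
Slice 5: Δl = 2.9/cos37.7° = 3.665 m; N'_5 = 221·cos37.7° − 7·3.665 = 149.2; c'Δl = 53.88; W sinα = 135.1
Slice 6: Δl = 2.2/cos50.5° = 3.459 m; N'_6 = 64·cos50.5° − 10·3.459 = 6.1; c'Δl = 50.84; W sinα = 49.4
Σc'Δl = 246.1 kN/m; ΣN' = 619.8 kN/m; ΣW sinα = 370.3 kN/m
Resisting = 246.1 + 619.8·tan22.9° = 246.1 + 261.8 = 507.9 kN/m
FS = 507.9 / 370.3 = 1.372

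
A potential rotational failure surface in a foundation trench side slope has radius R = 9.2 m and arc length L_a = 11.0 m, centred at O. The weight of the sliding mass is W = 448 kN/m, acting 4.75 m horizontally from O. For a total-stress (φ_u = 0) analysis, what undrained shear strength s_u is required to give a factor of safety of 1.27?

s_u = 26.7 kPa

FS = s_u·L_a·R / (W·d), so s_u = FS·W·d / (L_a·R).
s_u = 1.27·448·4.75 / (11.00·9.2) = 2702.6 / 101.20 = 26.71 kPa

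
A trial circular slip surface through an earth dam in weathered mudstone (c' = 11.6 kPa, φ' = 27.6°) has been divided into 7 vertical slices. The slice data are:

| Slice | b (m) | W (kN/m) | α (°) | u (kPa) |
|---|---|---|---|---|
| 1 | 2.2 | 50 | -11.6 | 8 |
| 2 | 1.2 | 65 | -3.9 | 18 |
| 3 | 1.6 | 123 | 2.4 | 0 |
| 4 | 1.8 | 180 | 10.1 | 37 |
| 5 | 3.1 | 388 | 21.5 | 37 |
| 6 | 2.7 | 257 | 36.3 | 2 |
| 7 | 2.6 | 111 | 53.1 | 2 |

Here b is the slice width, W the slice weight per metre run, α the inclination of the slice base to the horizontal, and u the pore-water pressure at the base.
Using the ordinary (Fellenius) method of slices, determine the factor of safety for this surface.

Ordinary method of slices: FS = Σ[c'·Δl_i + (W_i cosα_i − u_i·Δl_i)·tanφ'] / Σ W_i sinα_i, with Δl_i = b_i / cosα_i.
Slice 1: Δl = 2.2/cos(-11.6°) = 2.246 m; N'_1 = 50·cos(-11.6°) − 8·2.246 = 31.0; c'Δl = 26.05; W sinα = -10.1
Slice 2: Δl = 1.2/cos(-3.9°) = 1.203 m; N'_2 = 65·cos(-3.9°) − 18·1.203 = 43.2; c'Δl = 13.95; W sinα = -4.4
Slice 3: Δl = 1.6/cos2.4° = 1.601 m; N'_3 = 123·cos2.4° − 0·1.601 = 122.9; c'Δl = 18.58; W sinα = 5.2
Slice 4: Δl = 1.8/cos10.1° = 1.828 m; N'_4 = 180·cos10.1° − 37·1.828 = 109.6; c'Δl = 21.21; W sinα = 31.6
Slice 5: Δl = 3.1/cos21.5° = 3.332 m; N'_5 = 388·cos21.5° − 37·3.332 = 237.7; c'Δl = 38.65; W sinα = 142.2
Slice 6: Δl = 2.7/cos36.3° = 3.350 m; N'_6 = 257·cos36.3° − 2·3.350 = 200.4; c'Δl = 38.86; W sinα = 152.1
Slice 7: Δl = 2.6/cos53.1° = 4.330 m; N'_7 = 111·cos53.1° − 2·4.330 = 58.0; c'Δl = 50.23; W sinα = 88.8
Σc'Δl = 207.5 kN/m; ΣN' = 802.8 kN/m; ΣW sinα = 405.4 kN/m
Resisting = 207.5 + 802.8·tan27.6° = 207.5 + 419.7 = 627.2 kN/m
FS = 627.2 / 405.4 = 1.547

FS = 1.55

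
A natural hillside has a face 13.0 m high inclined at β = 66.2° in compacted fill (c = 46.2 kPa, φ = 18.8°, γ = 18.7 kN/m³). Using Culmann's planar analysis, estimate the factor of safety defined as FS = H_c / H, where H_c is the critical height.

FS = 2.04

H_c = (4c/γ) · sinβ cosφ / [1 − cos(β − φ)]
    = (4·46.2/18.7) · sin66.2°·cos18.8° / [1 − cos47.4°]
    = 9.882 · 0.8661 / 0.3231 = 26.49 m
FS = H_c / H = 26.49 / 13.0 = 2.038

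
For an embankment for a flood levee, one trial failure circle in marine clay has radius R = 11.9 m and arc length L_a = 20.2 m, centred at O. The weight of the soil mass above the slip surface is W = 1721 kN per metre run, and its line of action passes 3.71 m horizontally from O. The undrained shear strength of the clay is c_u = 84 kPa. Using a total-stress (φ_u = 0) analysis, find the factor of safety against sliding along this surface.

FS = 3.16

Taking moments about the centre O, the resisting moment is provided by the undrained shear strength acting along the arc:
M_R = c_u·L_a·R = 84·20.20·11.9 = 20191.9 kN·m/m
M_D = W·d = 1721·3.71 = 6384.9 kN·m/m
FS = M_R / M_D = 20191.9 / 6384.9 = 3.162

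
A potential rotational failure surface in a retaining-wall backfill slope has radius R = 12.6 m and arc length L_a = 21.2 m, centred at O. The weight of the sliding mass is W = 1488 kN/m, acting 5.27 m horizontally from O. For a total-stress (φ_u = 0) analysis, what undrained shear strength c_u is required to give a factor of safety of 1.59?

FS = c_u·L_a·R / (W·d), so c_u = FS·W·d / (L_a·R).
c_u = 1.59·1488·5.27 / (21.20·12.6) = 12468.4 / 267.12 = 46.68 kPa

c_u = 46.7 kPa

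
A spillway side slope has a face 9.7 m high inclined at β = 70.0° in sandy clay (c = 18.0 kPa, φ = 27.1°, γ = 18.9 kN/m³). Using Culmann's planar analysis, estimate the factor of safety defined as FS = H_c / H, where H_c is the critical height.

FS = 1.23

H_c = (4c/γ) · sinβ cosφ / [1 − cos(β − φ)]
    = (4·18.0/18.9) · sin70.0°·cos27.1° / [1 − cos42.9°]
    = 3.810 · 0.8365 / 0.2675 = 11.92 m
FS = H_c / H = 11.92 / 9.7 = 1.228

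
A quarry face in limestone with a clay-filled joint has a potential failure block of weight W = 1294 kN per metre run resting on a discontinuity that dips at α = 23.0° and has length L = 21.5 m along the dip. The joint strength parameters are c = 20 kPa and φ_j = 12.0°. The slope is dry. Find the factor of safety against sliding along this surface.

Resolving the block weight along and normal to the plane and applying the Mohr–Coulomb strength on the joint:
N' = W cosα = 1294·cos23.0° = 1191.1 kN/m
Driving force T = W sinα = 1294·sin23.0° = 505.6 kN/m
Resisting force R = c·L + N'·tanφ_j = 20·21.5 + 1191.1·tan12.0° = 430.0 + 253.2 = 683.2 kN/m
FS = R / T = 683.2 / 505.6 = 1.351

FS = 1.35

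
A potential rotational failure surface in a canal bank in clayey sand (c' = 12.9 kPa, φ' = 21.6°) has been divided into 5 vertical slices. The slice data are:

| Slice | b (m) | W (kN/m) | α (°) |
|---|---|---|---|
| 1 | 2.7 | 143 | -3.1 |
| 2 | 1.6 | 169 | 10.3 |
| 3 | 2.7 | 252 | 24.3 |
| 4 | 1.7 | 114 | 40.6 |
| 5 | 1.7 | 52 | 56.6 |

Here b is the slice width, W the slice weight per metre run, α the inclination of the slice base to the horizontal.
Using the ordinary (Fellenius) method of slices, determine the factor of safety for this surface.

FS = 1.73

Ordinary method of slices: FS = Σ[c'·Δl_i + (W_i cosα_i)·tanφ'] / Σ W_i sinα_i, with Δl_i = b_i / cosα_i.
Slice 1: Δl = 2.7/cos(-3.1°) = 2.704 m; N'_1 = 143·cos(-3.1°) = 142.8; c'Δl = 34.88; W sinα = -7.7
Slice 2: Δl = 1.6/cos10.3° = 1.626 m; N'_2 = 169·cos10.3° = 166.3; c'Δl = 20.98; W sinα = 30.2
Slice 3: Δl = 2.7/cos24.3° = 2.962 m; N'_3 = 252·cos24.3° = 229.7; c'Δl = 38.22; W sinα = 103.7
Slice 4: Δl = 1.7/cos40.6° = 2.239 m; N'_4 = 114·cos40.6° = 86.6; c'Δl = 28.88; W sinα = 74.2
Slice 5: Δl = 1.7/cos56.6° = 3.088 m; N'_5 = 52·cos56.6° = 28.6; c'Δl = 39.84; W sinα = 43.4
Σc'Δl = 162.8 kN/m; ΣN' = 653.9 kN/m; ΣW sinα = 243.8 kN/m
Resisting = 162.8 + 653.9·tan21.6° = 162.8 + 258.9 = 421.7 kN/m
FS = 421.7 / 243.8 = 1.730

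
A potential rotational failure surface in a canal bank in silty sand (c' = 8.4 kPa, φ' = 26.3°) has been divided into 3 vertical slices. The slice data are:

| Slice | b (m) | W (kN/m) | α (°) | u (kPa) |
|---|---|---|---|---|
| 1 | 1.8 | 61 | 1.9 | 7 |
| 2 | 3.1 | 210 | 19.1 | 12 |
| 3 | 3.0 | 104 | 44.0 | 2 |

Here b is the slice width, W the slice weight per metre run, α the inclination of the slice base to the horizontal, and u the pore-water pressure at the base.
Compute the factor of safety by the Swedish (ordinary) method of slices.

FS = 1.49

Ordinary method of slices: FS = Σ[c'·Δl_i + (W_i cosα_i − u_i·Δl_i)·tanφ'] / Σ W_i sinα_i, with Δl_i = b_i / cosα_i.
Slice 1: Δl = 1.8/cos1.9° = 1.801 m; N'_1 = 61·cos1.9° − 7·1.801 = 48.4; c'Δl = 15.13; W sinα = 2.0
Slice 2: Δl = 3.1/cos19.1° = 3.281 m; N'_2 = 210·cos19.1° − 12·3.281 = 159.1; c'Δl = 27.56; W sinα = 68.7
Slice 3: Δl = 3.0/cos44.0° = 4.170 m; N'_3 = 104·cos44.0° − 2·4.170 = 66.5; c'Δl = 35.03; W sinα = 72.2
Σc'Δl = 77.7 kN/m; ΣN' = 273.9 kN/m; ΣW sinα = 143.0 kN/m
Resisting = 77.7 + 273.9·tan26.3° = 77.7 + 135.4 = 213.1 kN/m
FS = 213.1 / 143.0 = 1.490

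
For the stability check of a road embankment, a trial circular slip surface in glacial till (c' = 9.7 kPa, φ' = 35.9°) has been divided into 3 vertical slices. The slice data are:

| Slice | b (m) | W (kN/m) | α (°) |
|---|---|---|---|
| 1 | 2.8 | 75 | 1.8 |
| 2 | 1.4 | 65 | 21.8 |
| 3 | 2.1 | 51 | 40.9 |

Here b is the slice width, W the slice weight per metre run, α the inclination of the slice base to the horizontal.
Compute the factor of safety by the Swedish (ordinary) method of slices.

FS = 3.25

Ordinary method of slices: FS = Σ[c'·Δl_i + (W_i cosα_i)·tanφ'] / Σ W_i sinα_i, with Δl_i = b_i / cosα_i.
Slice 1: Δl = 2.8/cos1.8° = 2.801 m; N'_1 = 75·cos1.8° = 75.0; c'Δl = 27.17; W sinα = 2.4
Slice 2: Δl = 1.4/cos21.8° = 1.508 m; N'_2 = 65·cos21.8° = 60.4; c'Δl = 14.63; W sinα = 24.1
Slice 3: Δl = 2.1/cos40.9° = 2.778 m; N'_3 = 51·cos40.9° = 38.5; c'Δl = 26.95; W sinα = 33.4
Σc'Δl = 68.7 kN/m; ΣN' = 173.9 kN/m; ΣW sinα = 59.9 kN/m
Resisting = 68.7 + 173.9·tan35.9° = 68.7 + 125.9 = 194.6 kN/m
FS = 194.6 / 59.9 = 3.250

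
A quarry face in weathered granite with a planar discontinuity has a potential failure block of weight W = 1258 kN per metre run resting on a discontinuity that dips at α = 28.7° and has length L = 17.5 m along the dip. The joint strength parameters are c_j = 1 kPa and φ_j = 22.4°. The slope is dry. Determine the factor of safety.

Resolving the block weight along and normal to the plane and applying the Mohr–Coulomb strength on the joint:
N' = W cosα = 1258·cos28.7° = 1103.4 kN/m
Driving force T = W sinα = 1258·sin28.7° = 604.1 kN/m
Resisting force R = c_j·L + N'·tanφ_j = 1·17.5 + 1103.4·tan22.4° = 17.5 + 454.8 = 472.3 kN/m
FS = R / T = 472.3 / 604.1 = 0.782

FS = 0.78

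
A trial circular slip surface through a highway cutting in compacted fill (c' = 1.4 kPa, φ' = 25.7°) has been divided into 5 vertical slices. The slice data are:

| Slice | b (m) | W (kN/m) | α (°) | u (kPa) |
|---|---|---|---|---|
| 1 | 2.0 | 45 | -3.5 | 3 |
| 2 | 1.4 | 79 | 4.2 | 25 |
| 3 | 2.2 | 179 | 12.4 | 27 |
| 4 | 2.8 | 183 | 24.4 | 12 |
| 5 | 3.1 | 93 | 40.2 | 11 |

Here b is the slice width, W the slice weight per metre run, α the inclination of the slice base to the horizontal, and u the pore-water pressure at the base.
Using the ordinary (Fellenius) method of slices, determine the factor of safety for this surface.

FS = 1.06

Ordinary method of slices: FS = Σ[c'·Δl_i + (W_i cosα_i − u_i·Δl_i)·tanφ'] / Σ W_i sinα_i, with Δl_i = b_i / cosα_i.
Slice 1: Δl = 2.0/cos(-3.5°) = 2.004 m; N'_1 = 45·cos(-3.5°) − 3·2.004 = 38.9; c'Δl = 2.81; W sinα = -2.7
Slice 2: Δl = 1.4/cos4.2° = 1.404 m; N'_2 = 79·cos4.2° − 25·1.404 = 43.7; c'Δl = 1.97; W sinα = 5.8
Slice 3: Δl = 2.2/cos12.4° = 2.253 m; N'_3 = 179·cos12.4° − 27·2.253 = 114.0; c'Δl = 3.15; W sinα = 38.4
Slice 4: Δl = 2.8/cos24.4° = 3.075 m; N'_4 = 183·cos24.4° − 12·3.075 = 129.8; c'Δl = 4.30; W sinα = 75.6
Slice 5: Δl = 3.1/cos40.2° = 4.059 m; N'_5 = 93·cos40.2° − 11·4.059 = 26.4; c'Δl = 5.68; W sinα = 60.0
Σc'Δl = 17.9 kN/m; ΣN' = 352.8 kN/m; ΣW sinα = 177.1 kN/m
Resisting = 17.9 + 352.8·tan25.7° = 17.9 + 169.8 = 187.7 kN/m
FS = 187.7 / 177.1 = 1.060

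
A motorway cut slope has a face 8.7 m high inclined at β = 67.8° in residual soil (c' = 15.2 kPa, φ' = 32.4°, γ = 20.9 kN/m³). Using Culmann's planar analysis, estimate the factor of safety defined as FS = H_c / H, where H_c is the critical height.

FS = 1.41

H_c = (4c'/γ) · sinβ cosφ' / [1 − cos(β − φ')]
    = (4·15.2/20.9) · sin67.8°·cos32.4° / [1 − cos35.4°]
    = 2.909 · 0.7817 / 0.1849 = 12.30 m
FS = H_c / H = 12.30 / 8.7 = 1.414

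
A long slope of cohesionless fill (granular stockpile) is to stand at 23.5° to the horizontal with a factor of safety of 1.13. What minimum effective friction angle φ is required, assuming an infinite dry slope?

φ = 26.2°

FS = tanφ/tanβ ⇒ tanφ = FS · tanβ = 1.13 · tan23.5° = 0.4913
φ = arctan(0.4913) = 26.17°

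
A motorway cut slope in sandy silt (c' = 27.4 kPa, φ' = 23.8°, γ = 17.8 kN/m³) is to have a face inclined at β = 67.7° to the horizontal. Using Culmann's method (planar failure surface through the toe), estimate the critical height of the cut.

Culmann's analysis gives the critical failure plane at α_cr = (β + φ')/2 = (67.7 + 23.8)/2 = 45.8°, and the critical height
H_c = (4c'/γ) · sinβ cosφ' / [1 − cos(β − φ')]
    = (4·27.4/17.8) · sin67.7°·cos23.8° / [1 − cos(43.9°)]
    = 6.157 · 0.9252·0.9150 / [1 − 0.7206]
    = 6.157 · 0.8465 / 0.2794
    = 18.65 m

H_c = 18.65 m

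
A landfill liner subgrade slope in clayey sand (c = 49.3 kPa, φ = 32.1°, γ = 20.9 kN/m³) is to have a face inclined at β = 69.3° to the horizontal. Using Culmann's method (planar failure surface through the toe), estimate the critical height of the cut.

H_c = 36.75 m

Culmann's analysis gives the critical failure plane at α_cr = (β + φ)/2 = (69.3 + 32.1)/2 = 50.7°, and the critical height
H_c = (4c/γ) · sinβ cosφ / [1 − cos(β − φ)]
    = (4·49.3/20.9) · sin69.3°·cos32.1° / [1 − cos(37.2°)]
    = 9.435 · 0.9354·0.8471 / [1 − 0.7965]
    = 9.435 · 0.7924 / 0.2035
    = 36.75 m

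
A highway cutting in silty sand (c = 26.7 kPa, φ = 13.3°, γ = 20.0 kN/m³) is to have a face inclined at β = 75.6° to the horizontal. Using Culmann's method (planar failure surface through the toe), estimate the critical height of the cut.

Culmann's analysis gives the critical failure plane at α_cr = (β + φ)/2 = (75.6 + 13.3)/2 = 44.4°, and the critical height
H_c = (4c/γ) · sinβ cosφ / [1 − cos(β − φ)]
    = (4·26.7/20.0) · sin75.6°·cos13.3° / [1 − cos(62.3°)]
    = 5.340 · 0.9686·0.9732 / [1 − 0.4648]
    = 5.340 · 0.9426 / 0.5352
    = 9.41 m

H_c = 9.41 m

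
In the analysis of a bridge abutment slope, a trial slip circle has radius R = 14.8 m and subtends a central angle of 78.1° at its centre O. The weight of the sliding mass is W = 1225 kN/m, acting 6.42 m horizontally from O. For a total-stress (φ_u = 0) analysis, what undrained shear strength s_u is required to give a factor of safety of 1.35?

FS = s_u·L_a·R / (W·d), so s_u = FS·W·d / (L_a·R).
Arc length L_a = R·θ = 14.8·(78.1°·π/180) = 14.8·1.3631 = 20.17 m
s_u = 1.35·1225·6.42 / (20.17·14.8) = 10617.1 / 298.57 = 35.56 kPa

s_u = 35.6 kPa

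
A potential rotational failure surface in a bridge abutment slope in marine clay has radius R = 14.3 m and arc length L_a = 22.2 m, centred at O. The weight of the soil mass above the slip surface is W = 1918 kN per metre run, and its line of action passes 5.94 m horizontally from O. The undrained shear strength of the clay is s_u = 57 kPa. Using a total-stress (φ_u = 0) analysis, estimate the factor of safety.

FS = 1.59

Taking moments about the centre O, the resisting moment is provided by the undrained shear strength acting along the arc:
M_R = s_u·L_a·R = 57·22.20·14.3 = 18095.2 kN·m/m
M_D = W·d = 1918·5.94 = 11392.9 kN·m/m
FS = M_R / M_D = 18095.2 / 11392.9 = 1.588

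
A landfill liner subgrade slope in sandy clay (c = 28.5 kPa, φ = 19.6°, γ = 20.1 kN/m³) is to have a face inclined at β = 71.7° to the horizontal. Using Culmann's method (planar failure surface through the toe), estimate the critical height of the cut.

Culmann's analysis gives the critical failure plane at α_cr = (β + φ)/2 = (71.7 + 19.6)/2 = 45.7°, and the critical height
H_c = (4c/γ) · sinβ cosφ / [1 − cos(β − φ)]
    = (4·28.5/20.1) · sin71.7°·cos19.6° / [1 − cos(52.1°)]
    = 5.672 · 0.9494·0.9421 / [1 − 0.6143]
    = 5.672 · 0.8944 / 0.3857
    = 13.15 m

H_c = 13.15 m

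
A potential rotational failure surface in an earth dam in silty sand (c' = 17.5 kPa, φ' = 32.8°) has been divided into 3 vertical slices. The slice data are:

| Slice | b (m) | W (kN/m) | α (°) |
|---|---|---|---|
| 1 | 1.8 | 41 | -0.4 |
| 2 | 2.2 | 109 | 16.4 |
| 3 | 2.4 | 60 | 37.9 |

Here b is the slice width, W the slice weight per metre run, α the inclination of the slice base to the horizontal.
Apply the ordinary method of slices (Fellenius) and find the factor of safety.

FS = 3.70

Ordinary method of slices: FS = Σ[c'·Δl_i + (W_i cosα_i)·tanφ'] / Σ W_i sinα_i, with Δl_i = b_i / cosα_i.
Slice 1: Δl = 1.8/cos(-0.4°) = 1.800 m; N'_1 = 41·cos(-0.4°) = 41.0; c'Δl = 31.50; W sinα = -0.3
Slice 2: Δl = 2.2/cos16.4° = 2.293 m; N'_2 = 109·cos16.4° = 104.6; c'Δl = 40.13; W sinα = 30.8
Slice 3: Δl = 2.4/cos37.9° = 3.042 m; N'_3 = 60·cos37.9° = 47.3; c'Δl = 53.23; W sinα = 36.9
Σc'Δl = 124.9 kN/m; ΣN' = 192.9 kN/m; ΣW sinα = 67.3 kN/m
Resisting = 124.9 + 192.9·tan32.8° = 124.9 + 124.3 = 249.2 kN/m
FS = 249.2 / 67.3 = 3.700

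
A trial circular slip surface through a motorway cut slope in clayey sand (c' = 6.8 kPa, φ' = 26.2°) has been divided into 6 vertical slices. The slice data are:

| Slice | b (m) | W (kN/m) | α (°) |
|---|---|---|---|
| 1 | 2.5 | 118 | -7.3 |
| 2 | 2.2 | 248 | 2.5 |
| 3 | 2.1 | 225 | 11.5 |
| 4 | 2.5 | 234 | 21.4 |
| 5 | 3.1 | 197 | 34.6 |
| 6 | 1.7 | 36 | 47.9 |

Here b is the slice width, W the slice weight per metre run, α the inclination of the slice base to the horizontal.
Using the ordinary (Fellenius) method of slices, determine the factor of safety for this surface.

Ordinary method of slices: FS = Σ[c'·Δl_i + (W_i cosα_i)·tanφ'] / Σ W_i sinα_i, with Δl_i = b_i / cosα_i.
Slice 1: Δl = 2.5/cos(-7.3°) = 2.520 m; N'_1 = 118·cos(-7.3°) = 117.0; c'Δl = 17.14; W sinα = -15.0
Slice 2: Δl = 2.2/cos2.5° = 2.202 m; N'_2 = 248·cos2.5° = 247.8; c'Δl = 14.97; W sinα = 10.8
Slice 3: Δl = 2.1/cos11.5° = 2.143 m; N'_3 = 225·cos11.5° = 220.5; c'Δl = 14.57; W sinα = 44.9
Slice 4: Δl = 2.5/cos21.4° = 2.685 m; N'_4 = 234·cos21.4° = 217.9; c'Δl = 18.26; W sinα = 85.4
Slice 5: Δl = 3.1/cos34.6° = 3.766 m; N'_5 = 197·cos34.6° = 162.2; c'Δl = 25.61; W sinα = 111.9
Slice 6: Δl = 1.7/cos47.9° = 2.536 m; N'_6 = 36·cos47.9° = 24.1; c'Δl = 17.24; W sinα = 26.7
Σc'Δl = 107.8 kN/m; ΣN' = 989.5 kN/m; ΣW sinα = 264.6 kN/m
Resisting = 107.8 + 989.5·tan26.2° = 107.8 + 486.9 = 594.7 kN/m
FS = 594.7 / 264.6 = 2.247

FS = 2.25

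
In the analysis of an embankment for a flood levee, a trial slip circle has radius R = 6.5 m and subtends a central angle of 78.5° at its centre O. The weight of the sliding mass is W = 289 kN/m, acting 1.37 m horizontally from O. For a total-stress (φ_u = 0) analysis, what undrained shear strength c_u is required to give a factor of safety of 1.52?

c_u = 10.4 kPa

FS = c_u·L_a·R / (W·d), so c_u = FS·W·d / (L_a·R).
Arc length L_a = R·θ = 6.5·(78.5°·π/180) = 6.5·1.3701 = 8.91 m
c_u = 1.52·289·1.37 / (8.91·6.5) = 601.8 / 57.89 = 10.40 kPa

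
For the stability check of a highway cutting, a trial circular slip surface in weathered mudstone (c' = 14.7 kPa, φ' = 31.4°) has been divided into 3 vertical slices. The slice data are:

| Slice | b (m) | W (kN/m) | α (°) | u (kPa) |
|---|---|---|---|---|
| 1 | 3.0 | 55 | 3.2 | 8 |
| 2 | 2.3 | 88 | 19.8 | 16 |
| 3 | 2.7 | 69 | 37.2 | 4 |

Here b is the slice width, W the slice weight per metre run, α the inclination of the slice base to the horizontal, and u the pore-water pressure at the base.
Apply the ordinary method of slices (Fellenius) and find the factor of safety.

FS = 2.69

Ordinary method of slices: FS = Σ[c'·Δl_i + (W_i cosα_i − u_i·Δl_i)·tanφ'] / Σ W_i sinα_i, with Δl_i = b_i / cosα_i.
Slice 1: Δl = 3.0/cos3.2° = 3.005 m; N'_1 = 55·cos3.2° − 8·3.005 = 30.9; c'Δl = 44.17; W sinα = 3.1
Slice 2: Δl = 2.3/cos19.8° = 2.445 m; N'_2 = 88·cos19.8° − 16·2.445 = 43.7; c'Δl = 35.93; W sinα = 29.8
Slice 3: Δl = 2.7/cos37.2° = 3.390 m; N'_3 = 69·cos37.2° − 4·3.390 = 41.4; c'Δl = 49.83; W sinα = 41.7
Σc'Δl = 129.9 kN/m; ΣN' = 116.0 kN/m; ΣW sinα = 74.6 kN/m
Resisting = 129.9 + 116.0·tan31.4° = 129.9 + 70.8 = 200.7 kN/m
FS = 200.7 / 74.6 = 2.691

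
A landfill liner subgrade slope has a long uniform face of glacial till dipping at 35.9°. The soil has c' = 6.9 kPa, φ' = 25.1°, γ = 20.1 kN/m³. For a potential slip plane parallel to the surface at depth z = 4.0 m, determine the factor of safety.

FS = 0.83

For an infinite slope with a slip plane parallel to the surface (no pore pressure): FS = [c' + γz cos²β tanφ'] / [γz sinβ cosβ].
γz = 20.1·4.0 = 80.40 kN/m²
Numerator = 6.9 + 80.40·cos²35.9°·tan25.1° = 6.9 + 80.40·0.6562·0.4684 = 31.613 kPa
Denominator = 80.40·sin35.9°·cos35.9° = 80.40·0.5864·0.8100 = 38.189 kPa
FS = 31.613 / 38.189 = 0.828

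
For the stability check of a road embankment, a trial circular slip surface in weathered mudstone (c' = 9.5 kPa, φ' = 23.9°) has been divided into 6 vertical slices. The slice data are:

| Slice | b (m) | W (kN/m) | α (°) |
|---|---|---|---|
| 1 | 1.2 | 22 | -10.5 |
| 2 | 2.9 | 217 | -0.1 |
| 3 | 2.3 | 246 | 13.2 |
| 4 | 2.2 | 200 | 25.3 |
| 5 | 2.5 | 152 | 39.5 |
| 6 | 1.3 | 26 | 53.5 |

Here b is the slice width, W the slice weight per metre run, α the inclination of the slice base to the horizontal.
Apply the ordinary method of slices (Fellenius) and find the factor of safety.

Ordinary method of slices: FS = Σ[c'·Δl_i + (W_i cosα_i)·tanφ'] / Σ W_i sinα_i, with Δl_i = b_i / cosα_i.
Slice 1: Δl = 1.2/cos(-10.5°) = 1.220 m; N'_1 = 22·cos(-10.5°) = 21.6; c'Δl = 11.59; W sinα = -4.0
Slice 2: Δl = 2.9/cos(-0.1°) = 2.900 m; N'_2 = 217·cos(-0.1°) = 217.0; c'Δl = 27.55; W sinα = -0.4
Slice 3: Δl = 2.3/cos13.2° = 2.362 m; N'_3 = 246·cos13.2° = 239.5; c'Δl = 22.44; W sinα = 56.2
Slice 4: Δl = 2.2/cos25.3° = 2.433 m; N'_4 = 200·cos25.3° = 180.8; c'Δl = 23.12; W sinα = 85.5
Slice 5: Δl = 2.5/cos39.5° = 3.240 m; N'_5 = 152·cos39.5° = 117.3; c'Δl = 30.78; W sinα = 96.7
Slice 6: Δl = 1.3/cos53.5° = 2.186 m; N'_6 = 26·cos53.5° = 15.5; c'Δl = 20.76; W sinα = 20.9
Σc'Δl = 136.2 kN/m; ΣN' = 791.7 kN/m; ΣW sinα = 254.8 kN/m
Resisting = 136.2 + 791.7·tan23.9° = 136.2 + 350.8 = 487.1 kN/m
FS = 487.1 / 254.8 = 1.911

FS = 1.91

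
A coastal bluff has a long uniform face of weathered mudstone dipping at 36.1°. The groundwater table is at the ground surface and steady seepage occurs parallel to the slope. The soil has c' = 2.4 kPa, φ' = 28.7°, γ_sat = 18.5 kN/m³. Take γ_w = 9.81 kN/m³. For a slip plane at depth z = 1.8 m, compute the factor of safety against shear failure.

FS = 0.50

With seepage parallel to the slope and the water table at the surface, the effective normal stress on the slip plane uses the buoyant unit weight γ' = γ_sat − γ_w while the driving shear stress uses γ_sat:
FS = [c' + γ' z cos²β tanφ'] / [γ_sat z sinβ cosβ]
γ' = 18.5 − 9.81 = 8.69 kN/m³
Numerator = 2.4 + 8.69·1.8·cos²36.1°·tan28.7° = 2.4 + 8.69·1.8·0.6528·0.5475 = 7.991 kPa
Denominator = 18.5·1.8·sin36.1°·cos36.1° = 18.5·1.8·0.5892·0.8080 = 15.853 kPa
FS = 7.991 / 15.853 = 0.504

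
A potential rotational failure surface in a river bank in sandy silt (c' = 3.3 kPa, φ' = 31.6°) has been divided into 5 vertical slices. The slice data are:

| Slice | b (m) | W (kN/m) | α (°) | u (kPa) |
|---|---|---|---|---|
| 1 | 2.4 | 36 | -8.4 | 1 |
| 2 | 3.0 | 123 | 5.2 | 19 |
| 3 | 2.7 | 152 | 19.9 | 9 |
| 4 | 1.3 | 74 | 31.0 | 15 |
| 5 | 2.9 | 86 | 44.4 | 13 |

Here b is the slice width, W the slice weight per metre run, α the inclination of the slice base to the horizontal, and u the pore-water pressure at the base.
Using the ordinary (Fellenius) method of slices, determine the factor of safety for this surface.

Ordinary method of slices: FS = Σ[c'·Δl_i + (W_i cosα_i − u_i·Δl_i)·tanφ'] / Σ W_i sinα_i, with Δl_i = b_i / cosα_i.
Slice 1: Δl = 2.4/cos(-8.4°) = 2.426 m; N'_1 = 36·cos(-8.4°) − 1·2.426 = 33.2; c'Δl = 8.01; W sinα = -5.3
Slice 2: Δl = 3.0/cos5.2° = 3.012 m; N'_2 = 123·cos5.2° − 19·3.012 = 65.3; c'Δl = 9.94; W sinα = 11.1
Slice 3: Δl = 2.7/cos19.9° = 2.871 m; N'_3 = 152·cos19.9° − 9·2.871 = 117.1; c'Δl = 9.48; W sinα = 51.7
Slice 4: Δl = 1.3/cos31.0° = 1.517 m; N'_4 = 74·cos31.0° − 15·1.517 = 40.7; c'Δl = 5.00; W sinα = 38.1
Slice 5: Δl = 2.9/cos44.4° = 4.059 m; N'_5 = 86·cos44.4° − 13·4.059 = 8.7; c'Δl = 13.39; W sinα = 60.2
Σc'Δl = 45.8 kN/m; ΣN' = 264.9 kN/m; ΣW sinα = 155.9 kN/m
Resisting = 45.8 + 264.9·tan31.6° = 45.8 + 163.0 = 208.8 kN/m
FS = 208.8 / 155.9 = 1.339

FS = 1.34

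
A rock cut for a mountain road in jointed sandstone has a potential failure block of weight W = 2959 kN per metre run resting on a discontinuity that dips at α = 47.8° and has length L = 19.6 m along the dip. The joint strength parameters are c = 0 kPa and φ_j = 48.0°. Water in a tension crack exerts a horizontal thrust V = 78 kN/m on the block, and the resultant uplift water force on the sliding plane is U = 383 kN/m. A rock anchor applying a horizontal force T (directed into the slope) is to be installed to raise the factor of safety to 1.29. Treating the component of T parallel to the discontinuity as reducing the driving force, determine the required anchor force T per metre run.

Resolving forces along and normal to the sliding plane, with the horizontal anchor force T adding T·sinα to the effective normal force and T·cosα acting up the plane against the driving force:
FS = [cL + (W cosα − U − V sinα + T sinα) tanφ_j] / [W sinα + V cosα − T cosα]
Without the anchor: N' = 1546.8 kN/m, driving T_d = 2244.4 kN/m, resisting R = 0·19.6 + 1546.8·tan48.0° = 1717.9 kN/m, FS = 0.77.
Setting FS = 1.29 and solving for T:
1.29·(2244.4 − T cos47.8°) = 1717.9 + T sin47.8°·tan48.0°
T·(sin47.8°·tan48.0° + 1.29·cos47.8°) = 1.29·2244.4 − 1717.9
T·(0.7408·1.1106 + 1.29·0.6717) = 2895.3 − 1717.9 = 1177.4
T·1.6893 = 1177.4
T = 697.0 kN/m

T = 697 kN/m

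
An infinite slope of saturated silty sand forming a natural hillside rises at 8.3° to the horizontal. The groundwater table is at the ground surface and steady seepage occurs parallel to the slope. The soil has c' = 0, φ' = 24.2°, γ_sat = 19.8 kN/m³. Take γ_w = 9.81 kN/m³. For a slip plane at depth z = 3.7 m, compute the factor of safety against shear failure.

With seepage parallel to the slope and the water table at the surface, the effective normal stress on the slip plane uses the buoyant unit weight γ' = γ_sat − γ_w while the driving shear stress uses γ_sat:
FS = [c' + γ' z cos²β tanφ'] / [γ_sat z sinβ cosβ]
(For c' = 0 this reduces to FS = (γ'/γ_sat)·tanφ'/tanβ.)
γ' = 19.8 − 9.81 = 9.99 kN/m³
Numerator = 0.0 + 9.99·3.7·cos²8.3°·tan24.2° = 0.0 + 9.99·3.7·0.9792·0.4494 = 16.266 kPa
Denominator = 19.8·3.7·sin8.3°·cos8.3° = 19.8·3.7·0.1444·0.9895 = 10.465 kPa
FS = 16.266 / 10.465 = 1.554

FS = 1.55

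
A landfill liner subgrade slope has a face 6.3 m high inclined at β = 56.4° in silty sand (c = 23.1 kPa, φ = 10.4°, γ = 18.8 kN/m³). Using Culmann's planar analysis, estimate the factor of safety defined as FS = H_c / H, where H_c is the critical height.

FS = 2.09

H_c = (4c/γ) · sinβ cosφ / [1 − cos(β − φ)]
    = (4·23.1/18.8) · sin56.4°·cos10.4° / [1 − cos46.0°]
    = 4.915 · 0.8192 / 0.3053 = 13.19 m
FS = H_c / H = 13.19 / 6.3 = 2.093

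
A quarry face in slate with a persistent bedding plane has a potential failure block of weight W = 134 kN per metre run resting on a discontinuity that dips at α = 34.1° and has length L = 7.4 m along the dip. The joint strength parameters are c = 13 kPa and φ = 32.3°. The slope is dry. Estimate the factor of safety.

FS = 2.21

Resolving the block weight along and normal to the plane and applying the Mohr–Coulomb strength on the joint:
N' = W cosα = 134·cos34.1° = 111.0 kN/m
Driving force T = W sinα = 134·sin34.1° = 75.1 kN/m
Resisting force R = c·L + N'·tanφ = 13·7.4 + 111.0·tan32.3° = 96.2 + 70.1 = 166.3 kN/m
FS = R / T = 166.3 / 75.1 = 2.214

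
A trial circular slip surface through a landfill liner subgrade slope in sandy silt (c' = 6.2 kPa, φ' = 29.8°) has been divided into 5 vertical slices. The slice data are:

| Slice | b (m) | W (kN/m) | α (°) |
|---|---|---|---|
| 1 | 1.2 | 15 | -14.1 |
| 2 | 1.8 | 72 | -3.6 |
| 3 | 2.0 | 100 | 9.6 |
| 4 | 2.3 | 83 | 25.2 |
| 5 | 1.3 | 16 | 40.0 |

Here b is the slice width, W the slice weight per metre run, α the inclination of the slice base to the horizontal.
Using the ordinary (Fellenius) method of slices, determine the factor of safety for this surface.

FS = 3.95

Ordinary method of slices: FS = Σ[c'·Δl_i + (W_i cosα_i)·tanφ'] / Σ W_i sinα_i, with Δl_i = b_i / cosα_i.
Slice 1: Δl = 1.2/cos(-14.1°) = 1.237 m; N'_1 = 15·cos(-14.1°) = 14.5; c'Δl = 7.67; W sinα = -3.7
Slice 2: Δl = 1.8/cos(-3.6°) = 1.804 m; N'_2 = 72·cos(-3.6°) = 71.9; c'Δl = 11.18; W sinα = -4.5
Slice 3: Δl = 2.0/cos9.6° = 2.028 m; N'_3 = 100·cos9.6° = 98.6; c'Δl = 12.58; W sinα = 16.7
Slice 4: Δl = 2.3/cos25.2° = 2.542 m; N'_4 = 83·cos25.2° = 75.1; c'Δl = 15.76; W sinα = 35.3
Slice 5: Δl = 1.3/cos40.0° = 1.697 m; N'_5 = 16·cos40.0° = 12.3; c'Δl = 10.52; W sinα = 10.3
Σc'Δl = 57.7 kN/m; ΣN' = 272.4 kN/m; ΣW sinα = 54.1 kN/m
Resisting = 57.7 + 272.4·tan29.8° = 57.7 + 156.0 = 213.7 kN/m
FS = 213.7 / 54.1 = 3.948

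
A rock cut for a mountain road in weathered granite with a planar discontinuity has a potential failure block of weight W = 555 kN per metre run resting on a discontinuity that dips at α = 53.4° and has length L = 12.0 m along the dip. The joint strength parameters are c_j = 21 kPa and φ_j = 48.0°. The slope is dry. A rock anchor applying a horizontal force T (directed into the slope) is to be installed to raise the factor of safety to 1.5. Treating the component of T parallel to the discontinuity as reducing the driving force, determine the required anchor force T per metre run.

Resolving forces along and normal to the sliding plane, with the horizontal anchor force T adding T·sinα to the effective normal force and T·cosα acting up the plane against the driving force:
FS = [c_jL + (W cosα + T sinα) tanφ_j] / [W sinα − T cosα]
Without the anchor: N' = 330.9 kN/m, driving T_d = 445.6 kN/m, resisting R = 21·12.0 + 330.9·tan48.0° = 619.5 kN/m, FS = 1.39.
Setting FS = 1.5 and solving for T:
1.5·(445.6 − T cos53.4°) = 619.5 + T sin53.4°·tan48.0°
T·(sin53.4°·tan48.0° + 1.5·cos53.4°) = 1.5·445.6 − 619.5
T·(0.8028·1.1106 + 1.5·0.5962) = 668.3 − 619.5 = 48.8
T·1.7860 = 48.8
T = 27.3 kN/m

T = 27 kN/m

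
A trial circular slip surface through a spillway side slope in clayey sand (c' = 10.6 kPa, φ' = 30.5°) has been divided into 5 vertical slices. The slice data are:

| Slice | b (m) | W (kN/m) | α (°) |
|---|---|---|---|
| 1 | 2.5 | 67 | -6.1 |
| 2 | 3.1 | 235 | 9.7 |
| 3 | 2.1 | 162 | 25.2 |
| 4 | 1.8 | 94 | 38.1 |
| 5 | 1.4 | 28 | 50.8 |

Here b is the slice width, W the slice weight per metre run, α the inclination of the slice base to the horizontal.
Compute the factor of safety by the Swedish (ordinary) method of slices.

Ordinary method of slices: FS = Σ[c'·Δl_i + (W_i cosα_i)·tanφ'] / Σ W_i sinα_i, with Δl_i = b_i / cosα_i.
Slice 1: Δl = 2.5/cos(-6.1°) = 2.514 m; N'_1 = 67·cos(-6.1°) = 66.6; c'Δl = 26.65; W sinα = -7.1
Slice 2: Δl = 3.1/cos9.7° = 3.145 m; N'_2 = 235·cos9.7° = 231.6; c'Δl = 33.34; W sinα = 39.6
Slice 3: Δl = 2.1/cos25.2° = 2.321 m; N'_3 = 162·cos25.2° = 146.6; c'Δl = 24.60; W sinα = 69.0
Slice 4: Δl = 1.8/cos38.1° = 2.287 m; N'_4 = 94·cos38.1° = 74.0; c'Δl = 24.25; W sinα = 58.0
Slice 5: Δl = 1.4/cos50.8° = 2.215 m; N'_5 = 28·cos50.8° = 17.7; c'Δl = 23.48; W sinα = 21.7
Σc'Δl = 132.3 kN/m; ΣN' = 536.5 kN/m; ΣW sinα = 181.2 kN/m
Resisting = 132.3 + 536.5·tan30.5° = 132.3 + 316.0 = 448.3 kN/m
FS = 448.3 / 181.2 = 2.475

FS = 2.47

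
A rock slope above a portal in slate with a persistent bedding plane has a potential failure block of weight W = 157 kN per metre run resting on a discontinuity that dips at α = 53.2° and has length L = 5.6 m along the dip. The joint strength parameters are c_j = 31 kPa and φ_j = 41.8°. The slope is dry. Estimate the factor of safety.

Resolving the block weight along and normal to the plane and applying the Mohr–Coulomb strength on the joint:
N' = W cosα = 157·cos53.2° = 94.0 kN/m
Driving force T = W sinα = 157·sin53.2° = 125.7 kN/m
Resisting force R = c_j·L + N'·tanφ_j = 31·5.6 + 94.0·tan41.8° = 173.6 + 84.1 = 257.7 kN/m
FS = R / T = 257.7 / 125.7 = 2.050

FS = 2.05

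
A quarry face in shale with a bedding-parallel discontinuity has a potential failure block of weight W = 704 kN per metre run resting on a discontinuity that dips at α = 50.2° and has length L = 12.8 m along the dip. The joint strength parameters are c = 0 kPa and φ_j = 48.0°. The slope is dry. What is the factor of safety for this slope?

Resolving the block weight along and normal to the plane and applying the Mohr–Coulomb strength on the joint:
N' = W cosα = 704·cos50.2° = 450.6 kN/m
Driving force T = W sinα = 704·sin50.2° = 540.9 kN/m
Resisting force R = c·L + N'·tanφ_j = 0·12.8 + 450.6·tan48.0° = 0.0 + 500.5 = 500.5 kN/m
FS = R / T = 500.5 / 540.9 = 0.925

FS = 0.93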